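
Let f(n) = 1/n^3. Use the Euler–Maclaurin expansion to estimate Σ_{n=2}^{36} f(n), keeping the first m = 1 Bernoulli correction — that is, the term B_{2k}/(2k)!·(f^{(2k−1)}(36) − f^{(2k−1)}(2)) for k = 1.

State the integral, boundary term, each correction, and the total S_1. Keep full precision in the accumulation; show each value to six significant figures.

S_1 ≈ 0.202750

Integral: ∫_2^36 1/x^3 dx = 0.124614.
½[f(2) + f(36)] = ½[0.125000 + 2.14335e-05] = 0.0625107.
Integral + boundary = 0.187125.
Correction k=1: B_{2}/2! · (f^{(1)}(36) − f^{(1)}(2)) = 1/12 · (-1.78612e-06 − (-0.187500)) = 0.0156249.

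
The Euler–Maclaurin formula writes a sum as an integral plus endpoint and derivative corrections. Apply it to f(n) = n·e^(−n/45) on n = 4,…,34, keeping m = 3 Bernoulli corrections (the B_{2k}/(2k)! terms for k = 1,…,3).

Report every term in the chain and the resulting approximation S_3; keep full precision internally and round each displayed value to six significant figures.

S_3 ≈ 357.255

Integral: ∫_4^34 x·e^(−x/45) dx = 347.499.
½[f(4) + f(34)] = ½[3.65979 + 15.9715] = 9.81564.
So far: 357.315.
Order-1 term: 1/12 · (0.114828 − 0.833619) = -0.0598992.
After k=1: 357.255.
Order-2 term: −1/720 · (0.000520655 − 0.00131532) = 1.10369e-06.
After k=2: 357.255.
Order-3 term: 1/30240 · (4.86225e-07 − 1.09579e-06) = -2.01574e-11.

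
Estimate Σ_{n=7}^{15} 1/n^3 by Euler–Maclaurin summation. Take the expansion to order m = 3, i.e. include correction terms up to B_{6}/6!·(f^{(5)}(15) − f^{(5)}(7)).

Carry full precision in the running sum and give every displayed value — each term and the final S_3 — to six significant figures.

S_3 ≈ 0.00968623

The integral term ∫_7^15 1/x^3 dx = 0.00798186.
½[f(7) + f(15)] = ½[0.00291545 + 0.000296296] = 0.00160587.
Integral + boundary = 0.00958773.
Order-1 term: 1/12 · (-5.92593e-05 − (-0.00124948)) = 9.91850e-05.
Partial sum through k=1: 0.00968692.
Order-2 term: −1/720 · (-5.26749e-06 − (-0.000509992)) = -7.01006e-07.
Partial sum through k=2: 0.00968622.
Order-3 term: 1/30240 · (-9.83265e-07 − (-0.000437136)) = 1.44230e-08.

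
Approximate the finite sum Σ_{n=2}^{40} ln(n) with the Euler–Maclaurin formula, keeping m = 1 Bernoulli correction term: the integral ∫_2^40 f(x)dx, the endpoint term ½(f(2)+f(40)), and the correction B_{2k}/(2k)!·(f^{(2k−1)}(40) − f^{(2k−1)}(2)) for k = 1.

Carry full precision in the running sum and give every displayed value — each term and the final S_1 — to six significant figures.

∫_2^40 ln(x) dx evaluates to 108.169.
Endpoint term: (f(2) + f(40))/2 = (0.693147 + 3.68888)/2 = 2.19101.
So far: 110.360.
Correction k=1: B_{2}/2! · (f^{(1)}(40) − f^{(1)}(2)) = 1/12 · (0.0250000 − 0.500000) = -0.0395833.

S_1 ≈ 110.320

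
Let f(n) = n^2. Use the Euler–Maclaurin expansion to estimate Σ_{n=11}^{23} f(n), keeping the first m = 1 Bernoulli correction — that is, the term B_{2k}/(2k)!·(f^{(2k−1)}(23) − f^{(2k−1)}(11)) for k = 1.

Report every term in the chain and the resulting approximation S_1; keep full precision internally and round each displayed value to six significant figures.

Integral: ∫_11^23 x^2 dx = 3612.00.
½[f(11) + f(23)] = ½[121.000 + 529.000] = 325.000.
So far: 3937.00.
Order-1 term: 1/12 · (46.0000 − 22.0000) = 2.00000.

S_1 ≈ 3939.00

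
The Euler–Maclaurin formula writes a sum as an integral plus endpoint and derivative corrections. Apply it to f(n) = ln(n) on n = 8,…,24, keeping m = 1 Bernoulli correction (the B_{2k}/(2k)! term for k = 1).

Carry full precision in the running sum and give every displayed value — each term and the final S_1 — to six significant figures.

S_1 ≈ 46.2596

∫_8^24 ln(x) dx evaluates to 43.6378.
Endpoint term: (f(8) + f(24))/2 = (2.07944 + 3.17805)/2 = 2.62875.
Integral + boundary = 46.2665.
Correction k=1: B_{2}/2! · (f^{(1)}(24) − f^{(1)}(8)) = 1/12 · (0.0416667 − 0.125000) = -0.00694444.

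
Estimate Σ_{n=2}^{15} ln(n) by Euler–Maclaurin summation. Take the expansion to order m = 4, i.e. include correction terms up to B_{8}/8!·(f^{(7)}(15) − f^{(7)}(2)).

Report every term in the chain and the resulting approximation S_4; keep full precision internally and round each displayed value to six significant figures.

S_4 ≈ 27.8993

∫_2^15 ln(x) dx evaluates to 26.2345.
½[f(2) + f(15)] = ½[0.693147 + 2.70805] = 1.70060.
So far: 27.9351.
k=1: B_{2}/(2)! × [f^{(1)}(15) − f^{(1)}(2)] = 1/12 × (0.0666667 − 0.500000) = -0.0361111.
Running total after k=1: 27.8989.
k=2: B_{4}/(4)! × [f^{(3)}(15) − f^{(3)}(2)] = −1/720 × (0.000592593 − 0.250000) = 0.000346399.
Running total after k=2: 27.8993.
k=3: B_{6}/(6)! × [f^{(5)}(15) − f^{(5)}(2)] = 1/30240 × (3.16049e-05 − 0.750000) = -2.48005e-05.
Running total after k=3: 27.8993.
k=4: B_{8}/(8)! × [f^{(7)}(15) − f^{(7)}(2)] = −1/1209600 × (4.21399e-06 − 5.62500) = 4.65029e-06.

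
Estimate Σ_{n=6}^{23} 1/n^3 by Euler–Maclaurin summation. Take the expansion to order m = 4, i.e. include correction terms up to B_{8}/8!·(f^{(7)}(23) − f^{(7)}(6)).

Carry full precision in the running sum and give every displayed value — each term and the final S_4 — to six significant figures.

∫_6^23 1/x^3 dx evaluates to 0.0129437.
Boundary: ½(f(6) + f(23)) = ½(0.00462963 + 8.21895e-05) = 0.00235591.
So far: 0.0152996.
k=1: B_{2}/(2)! × [f^{(1)}(23) − f^{(1)}(6)] = 1/12 × (-1.07204e-05 − (-0.00231481)) = 0.000192008.
Partial sum through k=1: 0.0154916.
k=2: B_{4}/(4)! × [f^{(3)}(23) − f^{(3)}(6)] = −1/720 × (-4.05307e-07 − (-0.00128601)) = -1.78556e-06.
Partial sum through k=2: 0.0154898.
k=3: B_{6}/(6)! × [f^{(5)}(23) − f^{(5)}(6)] = 1/30240 × (-3.21794e-08 − (-0.00150034)) = 4.96135e-08.
Partial sum through k=3: 0.0154899.
k=4: B_{8}/(8)! × [f^{(7)}(23) − f^{(7)}(6)] = −1/1209600 × (-4.37980e-09 − (-0.00300069)) = -2.48072e-09.

S_4 ≈ 0.0154899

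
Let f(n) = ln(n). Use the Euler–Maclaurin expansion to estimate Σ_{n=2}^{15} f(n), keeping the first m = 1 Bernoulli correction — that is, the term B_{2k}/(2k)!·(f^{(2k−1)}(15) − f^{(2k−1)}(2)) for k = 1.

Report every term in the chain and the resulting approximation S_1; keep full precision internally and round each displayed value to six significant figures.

S_1 ≈ 27.8989

Integral: ∫_2^15 ln(x) dx = 26.2345.
Endpoint term: (f(2) + f(15))/2 = (0.693147 + 2.70805)/2 = 1.70060.
So far: 27.9351.
k=1: B_{2}/(2)! × [f^{(1)}(15) − f^{(1)}(2)] = 1/12 × (0.0666667 − 0.500000) = -0.0361111.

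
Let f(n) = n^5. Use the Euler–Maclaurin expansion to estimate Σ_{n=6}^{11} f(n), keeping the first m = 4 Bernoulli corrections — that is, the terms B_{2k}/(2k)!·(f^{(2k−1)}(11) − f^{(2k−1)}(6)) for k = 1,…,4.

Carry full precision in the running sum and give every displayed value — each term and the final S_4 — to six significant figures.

Integral: ∫_6^11 x^5 dx = 287484.
Boundary: ½(f(6) + f(11)) = ½(7776.00 + 161051) = 84413.5.
So far: 371898.
Correction k=1: B_{2}/2! · (f^{(1)}(11) − f^{(1)}(6)) = 1/12 · (73205.0 − 6480.00) = 5560.42.
Partial sum through k=1: 377458.
Correction k=2: B_{4}/4! · (f^{(3)}(11) − f^{(3)}(6)) = −1/720 · (7260.00 − 2160.00) = -7.08333.
Partial sum through k=2: 377451.
Correction k=3: B_{6}/6! · (f^{(5)}(11) − f^{(5)}(6)) = 1/30240 · (120.000 − 120.000) = 0.00000.
Partial sum through k=3: 377451.
Correction k=4: B_{8}/8! · (f^{(7)}(11) − f^{(7)}(6)) = −1/1209600 · (0.00000 − 0.00000) = 0.00000.

S_4 ≈ 377451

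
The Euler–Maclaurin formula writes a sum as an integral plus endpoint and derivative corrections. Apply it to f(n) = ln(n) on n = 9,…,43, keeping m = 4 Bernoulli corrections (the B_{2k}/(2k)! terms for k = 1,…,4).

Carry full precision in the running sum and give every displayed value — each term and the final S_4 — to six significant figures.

∫_9^43 ln(x) dx evaluates to 107.957.
Endpoint term: (f(9) + f(43))/2 = (2.19722 + 3.76120)/2 = 2.97921.
Integral + boundary = 110.936.
Order-1 term: 1/12 · (0.0232558 − 0.111111) = -0.00732127.
Running total after k=1: 110.928.
Order-2 term: −1/720 · (2.51550e-05 − 0.00274348) = 3.77546e-06.
Running total after k=2: 110.928.
Order-3 term: 1/30240 · (1.63256e-07 − 0.000406442) = -1.34351e-08.
Running total after k=3: 110.928.
Order-4 term: −1/1209600 · (2.64883e-09 − 0.000150534) = 1.24447e-10.

S_4 ≈ 110.928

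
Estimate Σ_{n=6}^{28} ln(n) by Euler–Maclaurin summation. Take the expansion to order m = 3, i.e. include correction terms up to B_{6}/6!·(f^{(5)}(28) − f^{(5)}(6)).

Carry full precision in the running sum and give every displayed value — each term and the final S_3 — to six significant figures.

Integral: ∫_6^28 ln(x) dx = 60.5512.
Boundary: ½(f(6) + f(28)) = ½(1.79176 + 3.33220) = 2.56198.
So far: 63.1132.
Order-1 term: 1/12 · (0.0357143 − 0.166667) = -0.0109127.
Running total after k=1: 63.1022.
Order-2 term: −1/720 · (9.11079e-05 − 0.00925926) = 1.27335e-05.
Running total after k=2: 63.1023.
Order-3 term: 1/30240 · (1.39451e-06 − 0.00308642) = -1.02018e-07.

S_3 ≈ 63.1023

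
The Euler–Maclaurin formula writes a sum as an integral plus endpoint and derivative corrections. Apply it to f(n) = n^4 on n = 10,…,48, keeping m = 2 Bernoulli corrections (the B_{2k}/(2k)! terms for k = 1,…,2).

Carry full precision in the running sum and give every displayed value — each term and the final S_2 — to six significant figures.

S_2 ≈ 5.36365e+07

∫_10^48 x^4 dx evaluates to 5.09408e+07.
Endpoint term: (f(10) + f(48))/2 = (10000.0 + 5.30842e+06)/2 = 2.65921e+06.
Running total after boundary: 5.36000e+07.
Order-1 term: 1/12 · (442368 − 4000.00) = 36530.7.
After k=1: 5.36365e+07.
Order-2 term: −1/720 · (1152.00 − 240.000) = -1.26667.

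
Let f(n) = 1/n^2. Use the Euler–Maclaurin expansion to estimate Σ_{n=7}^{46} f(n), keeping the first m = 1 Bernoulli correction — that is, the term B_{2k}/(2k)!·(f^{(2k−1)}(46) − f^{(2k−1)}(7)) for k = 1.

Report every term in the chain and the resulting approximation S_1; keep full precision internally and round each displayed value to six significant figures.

S_1 ≈ 0.132043

∫_7^46 1/x^2 dx evaluates to 0.121118.
Endpoint term: (f(7) + f(46))/2 = (0.0204082 + 0.000472590)/2 = 0.0104404.
Integral + boundary = 0.131558.
Correction k=1: B_{2}/2! · (f^{(1)}(46) − f^{(1)}(7)) = 1/12 · (-2.05474e-05 − (-0.00583090)) = 0.000484196.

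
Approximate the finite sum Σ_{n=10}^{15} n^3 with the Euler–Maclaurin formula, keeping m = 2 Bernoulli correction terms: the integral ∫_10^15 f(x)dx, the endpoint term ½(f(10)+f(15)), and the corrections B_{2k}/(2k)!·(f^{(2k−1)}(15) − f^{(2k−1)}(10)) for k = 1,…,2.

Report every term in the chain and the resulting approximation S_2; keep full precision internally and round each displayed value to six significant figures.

S_2 ≈ 12375.0

∫_10^15 x^3 dx evaluates to 10156.2.
½[f(10) + f(15)] = ½[1000.00 + 3375.00] = 2187.50.
So far: 12343.8.
Order-1 term: 1/12 · (675.000 − 300.000) = 31.2500.
Running total after k=1: 12375.0.
Order-2 term: −1/720 · (6.00000 − 6.00000) = 0.00000.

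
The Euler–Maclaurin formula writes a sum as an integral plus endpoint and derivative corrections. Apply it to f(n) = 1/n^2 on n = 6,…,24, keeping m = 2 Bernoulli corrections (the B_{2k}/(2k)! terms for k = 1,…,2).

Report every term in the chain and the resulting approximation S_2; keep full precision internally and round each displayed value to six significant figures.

Integral: ∫_6^24 1/x^2 dx = 0.125000.
Boundary: ½(f(6) + f(24)) = ½(0.0277778 + 0.00173611) = 0.0147569.
Integral + boundary = 0.139757.
k=1: B_{2}/(2)! × [f^{(1)}(24) − f^{(1)}(6)] = 1/12 × (-0.000144676 − (-0.00925926)) = 0.000759549.
Partial sum through k=1: 0.140516.
k=2: B_{4}/(4)! × [f^{(3)}(24) − f^{(3)}(6)] = −1/720 × (-3.01408e-06 − (-0.00308642)) = -4.28251e-06.

S_2 ≈ 0.140512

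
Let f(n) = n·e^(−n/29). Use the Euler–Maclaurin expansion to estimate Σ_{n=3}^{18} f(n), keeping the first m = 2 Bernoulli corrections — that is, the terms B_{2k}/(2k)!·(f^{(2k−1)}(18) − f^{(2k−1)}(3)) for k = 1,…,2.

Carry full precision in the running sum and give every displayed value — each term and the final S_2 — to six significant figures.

The integral term ∫_3^18 x·e^(−x/29) dx = 104.086.
Boundary: ½(f(3) + f(18)) = ½(2.70517 + 9.67632) = 6.19075.
Running total after boundary: 110.277.
Order-1 term: 1/12 · (0.203907 − 0.808441) = -0.0503778.
Running total after k=1: 110.226.
Order-2 term: −1/720 · (0.00152087 − 0.00310569) = 2.20114e-06.

S_2 ≈ 110.226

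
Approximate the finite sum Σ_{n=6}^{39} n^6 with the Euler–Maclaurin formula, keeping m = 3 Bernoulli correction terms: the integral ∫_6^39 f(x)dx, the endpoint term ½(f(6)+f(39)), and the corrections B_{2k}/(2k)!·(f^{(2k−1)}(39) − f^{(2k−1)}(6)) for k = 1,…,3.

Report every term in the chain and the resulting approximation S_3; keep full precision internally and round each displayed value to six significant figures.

∫_6^39 x^6 dx evaluates to 1.96044e+10.
Boundary: ½(f(6) + f(39)) = ½(46656.0 + 3.51874e+09) = 1.75940e+09.
So far: 2.13638e+10.
k=1: B_{2}/(2)! × [f^{(1)}(39) − f^{(1)}(6)] = 1/12 × (5.41345e+08 − 46656.0) = 4.51082e+07.
After k=1: 2.14089e+10.
k=2: B_{4}/(4)! × [f^{(3)}(39) − f^{(3)}(6)] = −1/720 × (7.11828e+06 − 25920.0) = -9850.50.
After k=2: 2.14089e+10.
k=3: B_{6}/(6)! × [f^{(5)}(39) − f^{(5)}(6)] = 1/30240 × (28080.0 − 4320.00) = 0.785714.

S_3 ≈ 2.14089e+10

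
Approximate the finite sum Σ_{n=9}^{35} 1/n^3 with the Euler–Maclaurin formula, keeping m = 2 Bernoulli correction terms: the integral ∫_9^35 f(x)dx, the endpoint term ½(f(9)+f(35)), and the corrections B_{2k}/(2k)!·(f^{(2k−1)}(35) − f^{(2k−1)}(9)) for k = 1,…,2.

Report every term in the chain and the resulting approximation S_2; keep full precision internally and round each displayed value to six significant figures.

S_2 ≈ 0.00649999

Integral: ∫_9^35 1/x^3 dx = 0.00576468.
Endpoint term: (f(9) + f(35))/2 = (0.00137174 + 2.33236e-05)/2 = 0.000697533.
Running total after boundary: 0.00646221.
Correction k=1: B_{2}/2! · (f^{(1)}(35) − f^{(1)}(9)) = 1/12 · (-1.99917e-06 − (-0.000457247)) = 3.79374e-05.
After k=1: 0.00650015.
Correction k=2: B_{4}/4! · (f^{(3)}(35) − f^{(3)}(9)) = −1/720 · (-3.26395e-08 − (-0.000112901)) = -1.56761e-07.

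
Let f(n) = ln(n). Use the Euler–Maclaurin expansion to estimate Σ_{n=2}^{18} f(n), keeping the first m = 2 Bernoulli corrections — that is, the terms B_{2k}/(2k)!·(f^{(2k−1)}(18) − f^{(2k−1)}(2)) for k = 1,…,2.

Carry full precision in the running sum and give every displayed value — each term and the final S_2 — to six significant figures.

S_2 ≈ 36.3955

∫_2^18 ln(x) dx evaluates to 34.6404.
Boundary: ½(f(2) + f(18)) = ½(0.693147 + 2.89037) = 1.79176.
Integral + boundary = 36.4322.
k=1: B_{2}/(2)! × [f^{(1)}(18) − f^{(1)}(2)] = 1/12 × (0.0555556 − 0.500000) = -0.0370370.
Partial sum through k=1: 36.3951.
k=2: B_{4}/(4)! × [f^{(3)}(18) − f^{(3)}(2)] = −1/720 × (0.000342936 − 0.250000) = 0.000346746.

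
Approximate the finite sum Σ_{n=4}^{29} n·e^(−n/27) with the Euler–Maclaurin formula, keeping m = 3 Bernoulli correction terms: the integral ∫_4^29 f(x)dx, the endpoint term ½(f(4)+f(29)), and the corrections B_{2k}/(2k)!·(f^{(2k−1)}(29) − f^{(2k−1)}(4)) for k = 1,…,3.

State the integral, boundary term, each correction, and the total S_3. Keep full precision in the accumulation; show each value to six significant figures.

S_3 ≈ 211.842

Integral: ∫_4^29 x·e^(−x/27) dx = 205.228.
Boundary: ½(f(4) + f(29)) = ½(3.44921 + 9.90680) = 6.67801.
So far: 211.906.
Correction k=1: B_{2}/2! · (f^{(1)}(29) − f^{(1)}(4)) = 1/12 · (-0.0253047 − 0.734555) = -0.0633216.
Partial sum through k=1: 211.842.
Correction k=2: B_{4}/4! · (f^{(3)}(29) − f^{(3)}(4)) = −1/720 · (0.000902501 − 0.00337334) = 3.43171e-06.
Partial sum through k=2: 211.842.
Correction k=3: B_{6}/6! · (f^{(5)}(29) − f^{(5)}(4)) = 1/30240 · (2.52361e-06 − 7.87250e-06) = -1.76881e-10.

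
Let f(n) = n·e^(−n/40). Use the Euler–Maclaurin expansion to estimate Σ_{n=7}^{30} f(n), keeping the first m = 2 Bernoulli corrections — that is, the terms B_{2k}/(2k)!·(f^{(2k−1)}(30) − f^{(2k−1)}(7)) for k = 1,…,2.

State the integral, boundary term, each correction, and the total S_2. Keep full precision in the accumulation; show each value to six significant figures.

Integral: ∫_7^30 x·e^(−x/40) dx = 255.553.
Endpoint term: (f(7) + f(30))/2 = (5.87620 + 14.1710)/2 = 10.0236.
Running total after boundary: 265.576.
k=1: B_{2}/(2)! × [f^{(1)}(30) − f^{(1)}(7)] = 1/12 × (0.118092 − 0.692552) = -0.0478717.
Running total after k=1: 265.529.
k=2: B_{4}/(4)! × [f^{(3)}(30) − f^{(3)}(7)] = −1/720 × (0.000664265 − 0.00148217) = 1.13597e-06.

S_2 ≈ 265.529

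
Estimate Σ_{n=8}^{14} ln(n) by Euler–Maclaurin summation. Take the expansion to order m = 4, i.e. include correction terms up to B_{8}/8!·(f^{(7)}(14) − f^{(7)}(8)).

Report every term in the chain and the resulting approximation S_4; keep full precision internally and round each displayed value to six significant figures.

S_4 ≈ 16.6661

∫_8^14 ln(x) dx evaluates to 14.3113.
½[f(8) + f(14)] = ½[2.07944 + 2.63906] = 2.35925.
Integral + boundary = 16.6705.
k=1: B_{2}/(2)! × [f^{(1)}(14) − f^{(1)}(8)] = 1/12 × (0.0714286 − 0.125000) = -0.00446429.
After k=1: 16.6661.
k=2: B_{4}/(4)! × [f^{(3)}(14) − f^{(3)}(8)] = −1/720 × (0.000728863 − 0.00390625) = 4.41304e-06.
After k=2: 16.6661.
k=3: B_{6}/(6)! × [f^{(5)}(14) − f^{(5)}(8)] = 1/30240 × (4.46243e-05 − 0.000732422) = -2.27446e-08.
After k=3: 16.6661.
k=4: B_{8}/(8)! × [f^{(7)}(14) − f^{(7)}(8)] = −1/1209600 × (6.83024e-06 − 0.000343323) = 2.78185e-10.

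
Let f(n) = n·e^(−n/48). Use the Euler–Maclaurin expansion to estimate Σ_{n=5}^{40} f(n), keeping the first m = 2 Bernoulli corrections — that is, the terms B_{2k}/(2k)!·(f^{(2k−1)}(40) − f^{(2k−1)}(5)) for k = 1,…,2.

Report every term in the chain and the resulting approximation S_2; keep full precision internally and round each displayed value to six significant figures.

Integral: ∫_5^40 x·e^(−x/48) dx = 456.592.
Boundary: ½(f(5) + f(40)) = ½(4.50538 + 17.3839) = 10.9447.
Integral + boundary = 467.537.
k=1: B_{2}/(2)! × [f^{(1)}(40) − f^{(1)}(5)] = 1/12 × (0.0724330 − 0.807213) = -0.0612317.
Partial sum through k=1: 467.476.
k=2: B_{4}/(4)! × [f^{(3)}(40) − f^{(3)}(5)] = −1/720 × (0.000408693 − 0.00113254) = 1.00534e-06.

S_2 ≈ 467.476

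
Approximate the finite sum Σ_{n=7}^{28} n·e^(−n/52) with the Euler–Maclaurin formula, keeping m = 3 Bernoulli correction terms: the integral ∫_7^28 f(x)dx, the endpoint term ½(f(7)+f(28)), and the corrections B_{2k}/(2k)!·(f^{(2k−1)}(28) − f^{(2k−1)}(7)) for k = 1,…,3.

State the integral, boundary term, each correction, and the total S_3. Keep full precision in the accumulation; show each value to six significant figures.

S_3 ≈ 264.816

Integral: ∫_7^28 x·e^(−x/52) dx = 253.626.
Endpoint term: (f(7) + f(28))/2 = (6.11836 + 16.3421)/2 = 11.2302.
So far: 264.857.
Correction k=1: B_{2}/2! · (f^{(1)}(28) − f^{(1)}(7)) = 1/12 · (0.269375 − 0.756391) = -0.0405847.
After k=1: 264.816.
Correction k=2: B_{4}/4! · (f^{(3)}(28) − f^{(3)}(7)) = −1/720 · (0.000531311 − 0.000926219) = 5.48482e-07.
After k=2: 264.816.
Correction k=3: B_{6}/6! · (f^{(5)}(28) − f^{(5)}(7)) = 1/30240 · (3.56140e-07 − 5.81622e-07) = -7.45644e-12.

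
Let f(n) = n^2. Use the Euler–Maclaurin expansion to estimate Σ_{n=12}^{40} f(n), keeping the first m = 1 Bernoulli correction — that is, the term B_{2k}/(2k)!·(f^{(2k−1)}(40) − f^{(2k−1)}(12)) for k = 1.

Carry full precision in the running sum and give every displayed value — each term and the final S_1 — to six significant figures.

∫_12^40 x^2 dx evaluates to 20757.3.
Boundary: ½(f(12) + f(40)) = ½(144.000 + 1600.00) = 872.000.
So far: 21629.3.
Order-1 term: 1/12 · (80.0000 − 24.0000) = 4.66667.

S_1 ≈ 21634.0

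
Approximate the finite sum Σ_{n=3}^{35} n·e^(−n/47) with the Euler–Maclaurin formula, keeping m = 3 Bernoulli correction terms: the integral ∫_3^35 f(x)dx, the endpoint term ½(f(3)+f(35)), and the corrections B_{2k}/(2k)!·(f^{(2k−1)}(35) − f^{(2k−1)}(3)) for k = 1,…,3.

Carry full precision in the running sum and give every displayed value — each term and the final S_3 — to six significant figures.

S_3 ≈ 384.132

Integral: ∫_3^35 x·e^(−x/47) dx = 374.477.
Endpoint term: (f(3) + f(35))/2 = (2.81449 + 16.6210)/2 = 9.71775.
Integral + boundary = 384.195.
k=1: B_{2}/(2)! × [f^{(1)}(35) − f^{(1)}(3)] = 1/12 × (0.121247 − 0.878282) = -0.0630862.
After k=1: 384.132.
k=2: B_{4}/(4)! × [f^{(3)}(35) − f^{(3)}(3)] = −1/720 × (0.000484843 − 0.00124699) = 1.05854e-06.
After k=2: 384.132.
k=3: B_{6}/(6)! × [f^{(5)}(35) − f^{(5)}(3)] = 1/30240 × (4.14124e-07 − 9.49025e-07) = -1.76885e-11.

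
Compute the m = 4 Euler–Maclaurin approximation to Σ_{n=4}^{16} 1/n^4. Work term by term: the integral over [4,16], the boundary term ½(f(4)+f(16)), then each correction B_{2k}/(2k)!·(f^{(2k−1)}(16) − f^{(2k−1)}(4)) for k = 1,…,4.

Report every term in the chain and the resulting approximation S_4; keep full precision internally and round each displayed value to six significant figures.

S_4 ≈ 0.00740347

∫_4^16 1/x^4 dx evaluates to 0.00512695.
½[f(4) + f(16)] = ½[0.00390625 + 1.52588e-05] = 0.00196075.
Running total after boundary: 0.00708771.
Correction k=1: B_{2}/2! · (f^{(1)}(16) − f^{(1)}(4)) = 1/12 · (-3.81470e-06 − (-0.00390625)) = 0.000325203.
After k=1: 0.00741291.
Correction k=2: B_{4}/4! · (f^{(3)}(16) − f^{(3)}(4)) = −1/720 · (-4.47035e-07 − (-0.00732422)) = -1.01719e-05.
After k=2: 0.00740274.
Correction k=3: B_{6}/6! · (f^{(5)}(16) − f^{(5)}(4)) = 1/30240 · (-9.77889e-08 − (-0.0256348)) = 8.47707e-07.
After k=3: 0.00740359.
Correction k=4: B_{8}/8! · (f^{(7)}(16) − f^{(7)}(4)) = −1/1209600 · (-3.43789e-08 − (-0.144196)) = -1.19209e-07.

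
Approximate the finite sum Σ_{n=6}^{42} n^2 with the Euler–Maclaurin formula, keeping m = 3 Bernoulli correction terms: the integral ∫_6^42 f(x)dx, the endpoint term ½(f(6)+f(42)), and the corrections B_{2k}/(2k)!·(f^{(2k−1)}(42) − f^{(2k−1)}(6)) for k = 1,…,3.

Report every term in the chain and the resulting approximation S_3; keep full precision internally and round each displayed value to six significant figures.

Integral: ∫_6^42 x^2 dx = 24624.0.
Endpoint term: (f(6) + f(42))/2 = (36.0000 + 1764.00)/2 = 900.000.
So far: 25524.0.
Correction k=1: B_{2}/2! · (f^{(1)}(42) − f^{(1)}(6)) = 1/12 · (84.0000 − 12.0000) = 6.00000.
Partial sum through k=1: 25530.0.
Correction k=2: B_{4}/4! · (f^{(3)}(42) − f^{(3)}(6)) = −1/720 · (0.00000 − 0.00000) = 0.00000.
Partial sum through k=2: 25530.0.
Correction k=3: B_{6}/6! · (f^{(5)}(42) − f^{(5)}(6)) = 1/30240 · (0.00000 − 0.00000) = 0.00000.

S_3 ≈ 25530.0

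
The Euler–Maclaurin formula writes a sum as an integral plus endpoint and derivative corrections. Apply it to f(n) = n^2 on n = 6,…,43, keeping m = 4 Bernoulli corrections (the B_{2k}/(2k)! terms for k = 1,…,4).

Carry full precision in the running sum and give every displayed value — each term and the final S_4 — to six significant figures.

S_4 ≈ 27379.0

∫_6^43 x^2 dx evaluates to 26430.3.
½[f(6) + f(43)] = ½[36.0000 + 1849.00] = 942.500.
Integral + boundary = 27372.8.
Correction k=1: B_{2}/2! · (f^{(1)}(43) − f^{(1)}(6)) = 1/12 · (86.0000 − 12.0000) = 6.16667.
Running total after k=1: 27379.0.
Correction k=2: B_{4}/4! · (f^{(3)}(43) − f^{(3)}(6)) = −1/720 · (0.00000 − 0.00000) = 0.00000.
Running total after k=2: 27379.0.
Correction k=3: B_{6}/6! · (f^{(5)}(43) − f^{(5)}(6)) = 1/30240 · (0.00000 − 0.00000) = 0.00000.
Running total after k=3: 27379.0.
Correction k=4: B_{8}/8! · (f^{(7)}(43) − f^{(7)}(6)) = −1/1209600 · (0.00000 − 0.00000) = 0.00000.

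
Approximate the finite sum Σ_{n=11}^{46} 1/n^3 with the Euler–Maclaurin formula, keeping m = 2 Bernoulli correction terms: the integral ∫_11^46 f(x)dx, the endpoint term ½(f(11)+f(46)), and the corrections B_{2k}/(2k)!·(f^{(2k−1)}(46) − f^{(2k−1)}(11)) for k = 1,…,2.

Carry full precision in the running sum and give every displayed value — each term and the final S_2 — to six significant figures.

∫_11^46 1/x^3 dx evaluates to 0.00389594.
½[f(11) + f(46)] = ½[0.000751315 + 1.02737e-05] = 0.000380794.
Running total after boundary: 0.00427673.
Order-1 term: 1/12 · (-6.70023e-07 − (-0.000204904)) = 1.70195e-05.
After k=1: 0.00429375.
Order-2 term: −1/720 · (-6.33292e-09 − (-3.38684e-05)) = -4.70307e-08.

S_2 ≈ 0.00429370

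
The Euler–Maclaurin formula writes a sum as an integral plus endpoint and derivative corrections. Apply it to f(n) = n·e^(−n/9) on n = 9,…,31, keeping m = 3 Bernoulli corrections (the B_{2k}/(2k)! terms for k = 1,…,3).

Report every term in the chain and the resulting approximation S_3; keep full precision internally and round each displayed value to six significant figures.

∫_9^31 x·e^(−x/9) dx evaluates to 48.1044.
½[f(9) + f(31)] = ½[3.31091 + 0.989597] = 2.15026.
So far: 50.2546.
k=1: B_{2}/(2)! × [f^{(1)}(31) − f^{(1)}(9)] = 1/12 × (-0.0780328 − 0.00000) = -0.00650273.
Partial sum through k=1: 50.2481.
k=2: B_{4}/(4)! × [f^{(3)}(31) − f^{(3)}(9)] = −1/720 × (-0.000175158 − 0.00908344) = 1.28592e-05.
Partial sum through k=2: 50.2481.
k=3: B_{6}/(6)! × [f^{(5)}(31) − f^{(5)}(9)] = 1/30240 × (7.56854e-06 − 0.000224283) = -7.16647e-09.

S_3 ≈ 50.2481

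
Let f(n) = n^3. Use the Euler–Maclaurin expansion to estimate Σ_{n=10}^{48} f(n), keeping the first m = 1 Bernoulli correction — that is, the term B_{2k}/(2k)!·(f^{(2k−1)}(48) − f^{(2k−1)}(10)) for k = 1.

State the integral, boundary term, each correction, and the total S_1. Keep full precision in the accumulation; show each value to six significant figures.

Integral: ∫_10^48 x^3 dx = 1.32460e+06.
½[f(10) + f(48)] = ½[1000.00 + 110592] = 55796.0.
Integral + boundary = 1.38040e+06.
Correction k=1: B_{2}/2! · (f^{(1)}(48) − f^{(1)}(10)) = 1/12 · (6912.00 − 300.000) = 551.000.

S_1 ≈ 1.38095e+06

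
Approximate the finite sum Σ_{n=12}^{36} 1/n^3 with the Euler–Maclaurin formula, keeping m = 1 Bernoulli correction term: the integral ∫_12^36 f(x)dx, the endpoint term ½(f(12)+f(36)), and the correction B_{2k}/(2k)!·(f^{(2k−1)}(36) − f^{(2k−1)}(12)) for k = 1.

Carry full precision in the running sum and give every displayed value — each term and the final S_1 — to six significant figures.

The integral term ∫_12^36 1/x^3 dx = 0.00308642.
Boundary: ½(f(12) + f(36)) = ½(0.000578704 + 2.14335e-05) = 0.000300069.
So far: 0.00338649.
k=1: B_{2}/(2)! × [f^{(1)}(36) − f^{(1)}(12)] = 1/12 × (-1.78612e-06 − (-0.000144676)) = 1.19075e-05.

S_1 ≈ 0.00339840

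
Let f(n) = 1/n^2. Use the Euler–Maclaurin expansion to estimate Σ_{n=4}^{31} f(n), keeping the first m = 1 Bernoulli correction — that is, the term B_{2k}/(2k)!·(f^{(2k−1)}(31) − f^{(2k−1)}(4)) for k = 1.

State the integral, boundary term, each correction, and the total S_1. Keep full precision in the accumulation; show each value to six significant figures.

S_1 ≈ 0.252111

∫_4^31 1/x^2 dx evaluates to 0.217742.
½[f(4) + f(31)] = ½[0.0625000 + 0.00104058] = 0.0317703.
Running total after boundary: 0.249512.
Correction k=1: B_{2}/2! · (f^{(1)}(31) − f^{(1)}(4)) = 1/12 · (-6.71344e-05 − (-0.0312500)) = 0.00259857.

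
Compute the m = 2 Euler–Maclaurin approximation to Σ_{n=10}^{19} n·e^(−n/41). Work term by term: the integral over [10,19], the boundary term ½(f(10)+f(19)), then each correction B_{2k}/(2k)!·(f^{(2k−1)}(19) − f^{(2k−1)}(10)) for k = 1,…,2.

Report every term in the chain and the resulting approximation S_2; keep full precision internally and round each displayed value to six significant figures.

∫_10^19 x·e^(−x/41) dx evaluates to 90.7685.
Boundary: ½(f(10) + f(19)) = ½(7.83564 + 11.9535) = 9.89457.
Integral + boundary = 100.663.
k=1: B_{2}/(2)! × [f^{(1)}(19) − f^{(1)}(10)] = 1/12 × (0.337583 − 0.592451) = -0.0212390.
Running total after k=1: 100.642.
k=2: B_{4}/(4)! × [f^{(3)}(19) − f^{(3)}(10)] = −1/720 × (0.000949343 − 0.00128470) = 4.65772e-07.

S_2 ≈ 100.642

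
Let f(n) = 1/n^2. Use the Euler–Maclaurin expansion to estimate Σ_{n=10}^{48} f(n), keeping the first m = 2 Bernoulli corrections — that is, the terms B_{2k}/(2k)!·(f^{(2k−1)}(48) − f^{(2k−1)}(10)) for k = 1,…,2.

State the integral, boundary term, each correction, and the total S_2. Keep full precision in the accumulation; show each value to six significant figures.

∫_10^48 1/x^2 dx evaluates to 0.0791667.
½[f(10) + f(48)] = ½[0.0100000 + 0.000434028] = 0.00521701.
Running total after boundary: 0.0843837.
Order-1 term: 1/12 · (-1.80845e-05 − (-0.00200000)) = 0.000165160.
After k=1: 0.0845488.
Order-2 term: −1/720 · (-9.41901e-08 − (-0.000240000)) = -3.33203e-07.

S_2 ≈ 0.0845485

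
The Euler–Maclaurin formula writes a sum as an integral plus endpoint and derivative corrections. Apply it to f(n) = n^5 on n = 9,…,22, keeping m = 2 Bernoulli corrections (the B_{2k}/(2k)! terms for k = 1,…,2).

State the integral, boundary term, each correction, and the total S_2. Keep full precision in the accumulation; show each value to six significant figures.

S_2 ≈ 2.15093e+07

∫_9^22 x^5 dx evaluates to 1.88081e+07.
½[f(9) + f(22)] = ½[59049.0 + 5.15363e+06] = 2.60634e+06.
Running total after boundary: 2.14144e+07.
k=1: B_{2}/(2)! × [f^{(1)}(22) − f^{(1)}(9)] = 1/12 × (1.17128e+06 − 32805.0) = 94872.9.
Partial sum through k=1: 2.15093e+07.
k=2: B_{4}/(4)! × [f^{(3)}(22) − f^{(3)}(9)] = −1/720 × (29040.0 − 4860.00) = -33.5833.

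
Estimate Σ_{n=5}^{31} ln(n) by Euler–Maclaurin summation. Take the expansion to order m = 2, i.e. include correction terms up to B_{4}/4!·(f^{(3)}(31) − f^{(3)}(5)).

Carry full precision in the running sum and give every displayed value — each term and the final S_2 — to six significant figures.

S_2 ≈ 74.9142

The integral term ∫_5^31 ln(x) dx = 72.4064.
½[f(5) + f(31)] = ½[1.60944 + 3.43399] = 2.52171.
Integral + boundary = 74.9281.
k=1: B_{2}/(2)! × [f^{(1)}(31) − f^{(1)}(5)] = 1/12 × (0.0322581 − 0.200000) = -0.0139785.
Running total after k=1: 74.9141.
k=2: B_{4}/(4)! × [f^{(3)}(31) − f^{(3)}(5)] = −1/720 × (6.71344e-05 − 0.0160000) = 2.21290e-05.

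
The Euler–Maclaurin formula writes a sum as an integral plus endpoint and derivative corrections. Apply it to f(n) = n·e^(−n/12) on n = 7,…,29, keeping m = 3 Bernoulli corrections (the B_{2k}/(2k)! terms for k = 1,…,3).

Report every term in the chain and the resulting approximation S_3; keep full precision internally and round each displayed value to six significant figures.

S_3 ≈ 86.5534

∫_7^29 x·e^(−x/12) dx evaluates to 83.3365.
½[f(7) + f(29)] = ½[3.90625 + 2.58734] = 3.24679.
So far: 86.5833.
Order-1 term: 1/12 · (-0.126393 − 0.232515) = -0.0299090.
After k=1: 86.5534.
Order-2 term: −1/720 · (0.000361418 − 0.00936517) = 1.25052e-05.
After k=2: 86.5534.
Order-3 term: 1/30240 · (1.11150e-05 − 0.000118859) = -3.56295e-09.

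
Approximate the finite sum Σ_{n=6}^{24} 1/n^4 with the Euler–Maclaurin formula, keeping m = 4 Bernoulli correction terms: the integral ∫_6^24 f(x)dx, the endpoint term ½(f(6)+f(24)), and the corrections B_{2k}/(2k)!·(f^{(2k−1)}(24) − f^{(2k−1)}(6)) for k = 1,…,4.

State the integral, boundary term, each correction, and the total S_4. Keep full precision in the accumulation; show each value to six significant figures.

S_4 ≈ 0.00194866

The integral term ∫_6^24 1/x^4 dx = 0.00151910.
Endpoint term: (f(6) + f(24))/2 = (0.000771605 + 3.01408e-06)/2 = 0.000387310.
So far: 0.00190641.
Order-1 term: 1/12 · (-5.02347e-07 − (-0.000514403)) = 4.28251e-05.
After k=1: 0.00194923.
Order-2 term: −1/720 · (-2.61639e-08 − (-0.000428669)) = -5.95338e-07.
After k=2: 0.00194864.
Order-3 term: 1/30240 · (-2.54371e-09 − (-0.000666819)) = 2.20508e-08.
After k=3: 0.00194866.
Order-4 term: −1/1209600 · (-3.97455e-10 − (-0.00166705)) = -1.37818e-09.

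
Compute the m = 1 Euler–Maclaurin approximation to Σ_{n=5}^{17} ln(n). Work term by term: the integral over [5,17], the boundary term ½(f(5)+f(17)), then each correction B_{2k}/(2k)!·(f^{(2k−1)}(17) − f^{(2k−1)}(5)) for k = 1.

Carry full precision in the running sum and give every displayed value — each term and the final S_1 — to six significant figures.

The integral term ∫_5^17 ln(x) dx = 28.1174.
Boundary: ½(f(5) + f(17)) = ½(1.60944 + 2.83321) = 2.22133.
So far: 30.3388.
Correction k=1: B_{2}/2! · (f^{(1)}(17) − f^{(1)}(5)) = 1/12 · (0.0588235 − 0.200000) = -0.0117647.

S_1 ≈ 30.3270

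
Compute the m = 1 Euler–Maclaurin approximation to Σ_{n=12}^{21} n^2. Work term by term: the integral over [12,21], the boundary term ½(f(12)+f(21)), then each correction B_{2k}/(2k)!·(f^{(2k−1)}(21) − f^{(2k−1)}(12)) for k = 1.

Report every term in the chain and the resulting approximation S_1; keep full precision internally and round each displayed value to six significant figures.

∫_12^21 x^2 dx evaluates to 2511.00.
Endpoint term: (f(12) + f(21))/2 = (144.000 + 441.000)/2 = 292.500.
Running total after boundary: 2803.50.
Correction k=1: B_{2}/2! · (f^{(1)}(21) − f^{(1)}(12)) = 1/12 · (42.0000 − 24.0000) = 1.50000.

S_1 ≈ 2805.00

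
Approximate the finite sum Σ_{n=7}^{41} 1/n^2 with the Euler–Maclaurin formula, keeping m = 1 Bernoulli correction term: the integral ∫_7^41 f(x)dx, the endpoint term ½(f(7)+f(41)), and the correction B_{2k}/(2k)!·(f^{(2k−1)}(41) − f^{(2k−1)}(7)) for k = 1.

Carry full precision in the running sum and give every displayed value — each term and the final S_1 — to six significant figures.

The integral term ∫_7^41 1/x^2 dx = 0.118467.
½[f(7) + f(41)] = ½[0.0204082 + 0.000594884] = 0.0105015.
Integral + boundary = 0.128968.
Order-1 term: 1/12 · (-2.90187e-05 − (-0.00583090)) = 0.000483490.

S_1 ≈ 0.129452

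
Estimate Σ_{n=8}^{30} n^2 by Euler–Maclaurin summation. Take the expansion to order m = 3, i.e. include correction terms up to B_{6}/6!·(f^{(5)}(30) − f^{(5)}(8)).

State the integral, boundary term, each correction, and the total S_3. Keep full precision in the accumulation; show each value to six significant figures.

S_3 ≈ 9315.00

Integral: ∫_8^30 x^2 dx = 8829.33.
Boundary: ½(f(8) + f(30)) = ½(64.0000 + 900.000) = 482.000.
Running total after boundary: 9311.33.
Order-1 term: 1/12 · (60.0000 − 16.0000) = 3.66667.
Running total after k=1: 9315.00.
Order-2 term: −1/720 · (0.00000 − 0.00000) = 0.00000.
Running total after k=2: 9315.00.
Order-3 term: 1/30240 · (0.00000 − 0.00000) = 0.00000.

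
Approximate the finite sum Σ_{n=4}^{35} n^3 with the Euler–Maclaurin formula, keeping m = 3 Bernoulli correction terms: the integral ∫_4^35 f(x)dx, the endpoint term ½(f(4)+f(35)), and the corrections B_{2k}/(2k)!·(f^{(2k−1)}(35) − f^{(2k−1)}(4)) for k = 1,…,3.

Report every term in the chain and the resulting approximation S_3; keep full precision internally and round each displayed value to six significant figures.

The integral term ∫_4^35 x^3 dx = 375092.
Boundary: ½(f(4) + f(35)) = ½(64.0000 + 42875.0) = 21469.5.
Running total after boundary: 396562.
Order-1 term: 1/12 · (3675.00 − 48.0000) = 302.250.
After k=1: 396864.
Order-2 term: −1/720 · (6.00000 − 6.00000) = 0.00000.
After k=2: 396864.
Order-3 term: 1/30240 · (0.00000 − 0.00000) = 0.00000.

S_3 ≈ 396864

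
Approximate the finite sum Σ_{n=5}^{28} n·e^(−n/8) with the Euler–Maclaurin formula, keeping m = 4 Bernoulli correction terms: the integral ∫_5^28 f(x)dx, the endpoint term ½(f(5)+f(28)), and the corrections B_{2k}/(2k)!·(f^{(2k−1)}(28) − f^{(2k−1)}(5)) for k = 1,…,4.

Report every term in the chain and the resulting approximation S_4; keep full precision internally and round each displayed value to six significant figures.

S_4 ≈ 48.7083

∫_5^28 x·e^(−x/8) dx evaluates to 46.9703.
½[f(5) + f(28)] = ½[2.67631 + 0.845527] = 1.76092.
Integral + boundary = 48.7313.
Order-1 term: 1/12 · (-0.0754935 − 0.200723) = -0.0230180.
Running total after k=1: 48.7082.
Order-2 term: −1/720 · (-0.000235917 − 0.0198632) = 2.79155e-05.
Running total after k=2: 48.7083.
Order-3 term: 1/30240 · (1.10586e-05 − 0.000571721) = -1.85404e-08.
Running total after k=3: 48.7083.
Order-4 term: −1/1209600 · (4.03179e-07 − 1.30169e-05) = 1.04280e-11.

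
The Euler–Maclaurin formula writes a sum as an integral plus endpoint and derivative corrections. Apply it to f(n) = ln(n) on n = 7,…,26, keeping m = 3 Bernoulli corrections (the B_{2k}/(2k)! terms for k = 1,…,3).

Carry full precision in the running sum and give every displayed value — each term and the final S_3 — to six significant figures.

The integral term ∫_7^26 ln(x) dx = 52.0891.
Endpoint term: (f(7) + f(26))/2 = (1.94591 + 3.25810)/2 = 2.60200.
So far: 54.6911.
k=1: B_{2}/(2)! × [f^{(1)}(26) − f^{(1)}(7)] = 1/12 × (0.0384615 − 0.142857) = -0.00869963.
Partial sum through k=1: 54.6824.
k=2: B_{4}/(4)! × [f^{(3)}(26) − f^{(3)}(7)] = −1/720 × (0.000113792 − 0.00583090) = 7.94043e-06.
Partial sum through k=2: 54.6825.
k=3: B_{6}/(6)! × [f^{(5)}(26) − f^{(5)}(7)] = 1/30240 × (2.01997e-06 − 0.00142798) = -4.71546e-08.

S_3 ≈ 54.6825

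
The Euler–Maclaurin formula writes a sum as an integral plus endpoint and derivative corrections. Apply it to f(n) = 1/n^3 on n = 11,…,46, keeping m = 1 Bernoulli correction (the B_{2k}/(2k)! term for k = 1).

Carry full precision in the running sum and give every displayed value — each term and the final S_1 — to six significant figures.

Integral: ∫_11^46 1/x^3 dx = 0.00389594.
½[f(11) + f(46)] = ½[0.000751315 + 1.02737e-05] = 0.000380794.
Running total after boundary: 0.00427673.
Correction k=1: B_{2}/2! · (f^{(1)}(46) − f^{(1)}(11)) = 1/12 · (-6.70023e-07 − (-0.000204904)) = 1.70195e-05.

S_1 ≈ 0.00429375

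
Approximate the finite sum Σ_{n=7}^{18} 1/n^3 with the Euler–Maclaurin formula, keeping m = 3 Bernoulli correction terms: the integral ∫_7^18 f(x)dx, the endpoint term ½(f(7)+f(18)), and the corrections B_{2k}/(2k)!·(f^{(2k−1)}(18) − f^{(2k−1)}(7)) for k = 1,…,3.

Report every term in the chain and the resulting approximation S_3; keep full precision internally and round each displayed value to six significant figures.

S_3 ≈ 0.0103054

Integral: ∫_7^18 1/x^3 dx = 0.00866087.
Boundary: ½(f(7) + f(18)) = ½(0.00291545 + 0.000171468) = 0.00154346.
Running total after boundary: 0.0102043.
k=1: B_{2}/(2)! × [f^{(1)}(18) − f^{(1)}(7)] = 1/12 × (-2.85780e-05 − (-0.00124948)) = 0.000101742.
Partial sum through k=1: 0.0103061.
k=2: B_{4}/(4)! × [f^{(3)}(18) − f^{(3)}(7)] = −1/720 × (-1.76407e-06 − (-0.000509992)) = -7.05872e-07.
Partial sum through k=2: 0.0103054.
k=3: B_{6}/(6)! × [f^{(5)}(18) − f^{(5)}(7)] = 1/30240 × (-2.28676e-07 − (-0.000437136)) = 1.44480e-08.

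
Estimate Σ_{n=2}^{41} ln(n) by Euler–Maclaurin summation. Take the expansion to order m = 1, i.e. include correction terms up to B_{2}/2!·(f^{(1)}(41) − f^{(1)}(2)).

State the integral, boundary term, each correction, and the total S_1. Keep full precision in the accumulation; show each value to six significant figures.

∫_2^41 ln(x) dx evaluates to 111.870.
Endpoint term: (f(2) + f(41))/2 = (0.693147 + 3.71357)/2 = 2.20336.
So far: 114.074.
Correction k=1: B_{2}/2! · (f^{(1)}(41) − f^{(1)}(2)) = 1/12 · (0.0243902 − 0.500000) = -0.0396341.

S_1 ≈ 114.034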